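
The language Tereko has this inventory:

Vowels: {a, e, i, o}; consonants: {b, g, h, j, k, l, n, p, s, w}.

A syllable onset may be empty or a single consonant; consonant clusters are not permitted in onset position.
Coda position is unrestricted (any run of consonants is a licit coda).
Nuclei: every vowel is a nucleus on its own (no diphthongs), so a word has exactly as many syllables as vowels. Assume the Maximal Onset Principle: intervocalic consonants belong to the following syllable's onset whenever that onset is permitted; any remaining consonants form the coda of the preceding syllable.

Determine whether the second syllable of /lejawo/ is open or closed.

open

Nuclei (vowels): e, a, o → 3 syllables.
Between /e/ (V1) and /a/ (V2): /j/ → onset of the next syllable (single consonants are always licit onsets).
Between /a/ (V2) and /o/ (V3): /w/ is a single consonant, so it becomes the next onset.
Syllabification: le.ja.wo.
Syllable 2 is /ja/; it ends in its nucleus with no coda, so it is open.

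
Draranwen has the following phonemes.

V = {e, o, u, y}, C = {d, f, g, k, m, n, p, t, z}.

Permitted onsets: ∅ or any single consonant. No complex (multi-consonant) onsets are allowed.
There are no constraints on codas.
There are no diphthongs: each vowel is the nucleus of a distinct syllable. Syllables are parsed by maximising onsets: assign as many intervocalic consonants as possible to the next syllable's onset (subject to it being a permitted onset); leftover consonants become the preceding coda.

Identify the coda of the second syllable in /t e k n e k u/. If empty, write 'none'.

Vowels present: e, e, u; each is a nucleus, giving 3 syllables.
Between /e/ (V1) and /e/ (V2): /kn/ splits as /k/ + /n/ (/n/ is the longest suffix that is a licit onset).
Between /e/ (V2) and /u/ (V3): /k/ → onset of the next syllable (single consonants are always licit onsets).
So the parse is tek.ne.ku.
Syllable 2 is /ne/: onset /n/, nucleus /e/, coda ∅.

none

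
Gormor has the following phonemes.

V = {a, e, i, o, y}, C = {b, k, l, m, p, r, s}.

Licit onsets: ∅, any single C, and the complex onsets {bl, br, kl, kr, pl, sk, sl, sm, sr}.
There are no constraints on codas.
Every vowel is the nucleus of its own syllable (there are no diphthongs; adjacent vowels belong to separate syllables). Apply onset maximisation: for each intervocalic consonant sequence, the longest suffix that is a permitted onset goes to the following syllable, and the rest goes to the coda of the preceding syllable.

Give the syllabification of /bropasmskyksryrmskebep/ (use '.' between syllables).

Nuclei (vowels): o, a, y, y, e, e → 6 syllables.
Between /o/ (V1) and /a/ (V2): just /p/ — single C goes to the following onset.
Between /a/ (V2) and /y/ (V3): /smsk/ — longest licit onset from the right is /sk/, leaving /sm/ as coda.
Between /y/ (V3) and /y/ (V4): /ksr/ — longest licit onset from the right is /sr/, leaving /k/ as coda.
Between /y/ (V4) and /e/ (V5): /rmsk/ — longest licit onset from the right is /sk/, leaving /rm/ as coda.
Between /e/ (V5) and /e/ (V6): just /b/ — single C goes to the following onset.

bro.pasm.skyk.sryrm.ske.bep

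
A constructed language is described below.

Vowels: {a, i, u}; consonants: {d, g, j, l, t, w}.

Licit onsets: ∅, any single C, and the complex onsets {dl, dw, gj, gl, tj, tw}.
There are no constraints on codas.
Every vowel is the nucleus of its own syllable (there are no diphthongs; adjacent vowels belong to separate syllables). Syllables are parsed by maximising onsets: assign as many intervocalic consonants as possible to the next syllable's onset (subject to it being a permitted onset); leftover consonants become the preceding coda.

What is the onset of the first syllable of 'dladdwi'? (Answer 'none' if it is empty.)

dl

Vowels present: a, i; each is a nucleus, giving 2 syllables.
σ1/σ2 boundary: /ddw/; trying suffixes from longest down, /dw/ is the first permitted one, so coda /d/ | onset /dw/.
Result: dlad.dwi.
Syllable 1 is /dlad/: onset /dl/, nucleus /a/, coda /d/.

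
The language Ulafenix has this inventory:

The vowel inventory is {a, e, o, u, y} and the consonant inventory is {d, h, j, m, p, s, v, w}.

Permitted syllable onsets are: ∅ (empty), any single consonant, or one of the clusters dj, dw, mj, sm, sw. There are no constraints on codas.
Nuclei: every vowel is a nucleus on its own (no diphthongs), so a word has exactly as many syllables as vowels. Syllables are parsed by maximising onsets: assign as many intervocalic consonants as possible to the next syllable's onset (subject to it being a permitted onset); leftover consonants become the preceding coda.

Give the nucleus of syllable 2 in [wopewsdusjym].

e

The vowels are o, e, u, y — 4 nuclei, so 4 syllables.
The second nucleus (vowel 2 from the left) is /e/.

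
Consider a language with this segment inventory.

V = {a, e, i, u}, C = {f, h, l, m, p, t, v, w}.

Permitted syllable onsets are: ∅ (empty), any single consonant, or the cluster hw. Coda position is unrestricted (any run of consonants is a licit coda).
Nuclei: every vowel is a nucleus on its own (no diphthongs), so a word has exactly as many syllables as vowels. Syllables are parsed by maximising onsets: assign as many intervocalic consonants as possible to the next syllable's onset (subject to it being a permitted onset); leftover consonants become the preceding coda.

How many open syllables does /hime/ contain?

2

The vowels are i, e — 2 nuclei, so 2 syllables.
σ1/σ2 boundary: /m/ is a single consonant, so it becomes the next onset.
So the parse is hi.me.
Classifying each syllable: /hi/ (open), /me/ (open).
Open syllables: 2.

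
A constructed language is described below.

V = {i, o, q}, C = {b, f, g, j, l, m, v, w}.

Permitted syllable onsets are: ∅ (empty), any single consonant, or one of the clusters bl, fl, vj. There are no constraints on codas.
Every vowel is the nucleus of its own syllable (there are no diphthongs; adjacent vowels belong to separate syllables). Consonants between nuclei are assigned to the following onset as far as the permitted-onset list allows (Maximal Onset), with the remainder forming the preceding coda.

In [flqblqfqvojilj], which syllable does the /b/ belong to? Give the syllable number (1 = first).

The vowels are q, q, q, o, i — 5 nuclei, so 5 syllables.
V1 /q/ – V2 /q/: cluster /bl/ — /bl/ is itself a permitted onset, so the whole cluster goes right; preceding coda = ∅.
V2 /q/ – V3 /q/: /f/ → onset of the next syllable (single consonants are always licit onsets).
V3 /q/ – V4 /o/: just /v/ — single C goes to the following onset.
V4 /o/ – V5 /i/: /j/ is a single consonant, so it becomes the next onset.
Putting it together: flq.blq.fq.vo.jilj.
The /b/ is in the onset of syllable 2 (/blq/).

2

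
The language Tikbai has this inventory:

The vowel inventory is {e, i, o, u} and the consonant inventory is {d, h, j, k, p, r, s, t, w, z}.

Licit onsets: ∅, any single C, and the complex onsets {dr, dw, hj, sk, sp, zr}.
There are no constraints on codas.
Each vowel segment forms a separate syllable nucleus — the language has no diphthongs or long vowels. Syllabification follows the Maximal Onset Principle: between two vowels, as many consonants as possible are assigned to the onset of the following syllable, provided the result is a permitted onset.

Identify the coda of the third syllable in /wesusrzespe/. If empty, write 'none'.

Vowels present: e, u, e, e; each is a nucleus, giving 4 syllables.
Between /e/ (V1) and /u/ (V2): /s/ is a single consonant, so it becomes the next onset.
Between /u/ (V2) and /e/ (V3): /srz/; trying suffixes from longest down, /z/ is the first permitted one, so coda /sr/ | onset /z/.
Between /e/ (V3) and /e/ (V4): cluster /sp/ — /sp/ is itself a permitted onset, so the whole cluster goes right; preceding coda = ∅.
So the parse is we.susr.ze.spe.
Syllable 3 is /ze/: onset /z/, nucleus /e/, coda ∅.

none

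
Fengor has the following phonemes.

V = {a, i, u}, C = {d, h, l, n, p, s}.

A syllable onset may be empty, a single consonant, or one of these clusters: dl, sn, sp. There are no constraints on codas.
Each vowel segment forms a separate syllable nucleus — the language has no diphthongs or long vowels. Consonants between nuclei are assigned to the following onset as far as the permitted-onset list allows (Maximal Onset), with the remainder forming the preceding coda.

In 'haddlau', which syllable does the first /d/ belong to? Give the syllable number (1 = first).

1

Vowels present: a, a, u; each is a nucleus, giving 3 syllables.
Between /a/ (V1) and /a/ (V2): /ddl/ — longest licit onset from the right is /dl/, leaving /d/ as coda.
Between /a/ (V2) and /u/ (V3): nothing intervenes; syllable break is V.V.
Syllabification: had.dla.u.
The first /d/ is in the coda of syllable 1 (/had/).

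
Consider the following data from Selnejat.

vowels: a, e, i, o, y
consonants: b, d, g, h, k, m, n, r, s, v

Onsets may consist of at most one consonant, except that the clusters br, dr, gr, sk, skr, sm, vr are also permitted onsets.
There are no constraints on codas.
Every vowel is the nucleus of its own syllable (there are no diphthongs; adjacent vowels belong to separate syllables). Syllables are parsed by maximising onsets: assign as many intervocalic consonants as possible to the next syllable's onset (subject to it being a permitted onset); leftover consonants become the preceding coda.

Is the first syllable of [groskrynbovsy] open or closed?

open

Vowels present: o, y, o, y; each is a nucleus, giving 4 syllables.
Between /o/ (V1) and /y/ (V2): /skr/ — entire cluster is a permitted onset → onset /skr/, coda ∅.
Between /y/ (V2) and /o/ (V3): cluster /nb/ — the longest permitted-onset suffix is /b/; onset = /b/, preceding coda = /n/.
Between /o/ (V3) and /y/ (V4): /vs/ splits as /v/ + /s/ (/s/ is the longest suffix that is a licit onset).
Syllabification: gro.skryn.bov.sy.
Syllable 1 is /gro/; it ends in its nucleus with no coda, so it is open.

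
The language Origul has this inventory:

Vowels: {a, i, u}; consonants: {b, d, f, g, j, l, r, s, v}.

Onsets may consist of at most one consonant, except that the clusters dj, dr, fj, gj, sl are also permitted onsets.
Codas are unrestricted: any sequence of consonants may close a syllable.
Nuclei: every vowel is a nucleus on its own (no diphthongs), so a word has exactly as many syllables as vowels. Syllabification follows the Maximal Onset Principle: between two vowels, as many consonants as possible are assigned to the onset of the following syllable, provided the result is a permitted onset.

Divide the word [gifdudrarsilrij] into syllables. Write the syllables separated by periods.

gif.du.drar.sil.rij

Nuclei (vowels): i, u, a, i, i → 5 syllables.
/i…u/ gap (V1→V2): /fd/ — longest licit onset from the right is /d/, leaving /f/ as coda.
/u…a/ gap (V2→V3): /dr/ is a licit onset in full, so it all attaches to the next syllable.
/a…i/ gap (V3→V4): /rs/; trying suffixes from longest down, /s/ is the first permitted one, so coda /r/ | onset /s/.
/i…i/ gap (V4→V5): cluster /lr/ — the longest permitted-onset suffix is /r/; onset = /r/, preceding coda = /l/.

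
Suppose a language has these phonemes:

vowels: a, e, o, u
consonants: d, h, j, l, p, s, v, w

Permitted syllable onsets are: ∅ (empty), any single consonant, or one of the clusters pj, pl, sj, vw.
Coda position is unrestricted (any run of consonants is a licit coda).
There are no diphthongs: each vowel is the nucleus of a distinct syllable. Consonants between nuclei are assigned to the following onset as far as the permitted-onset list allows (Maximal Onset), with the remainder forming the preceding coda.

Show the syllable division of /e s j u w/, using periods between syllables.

Nuclei (vowels): e, u → 2 syllables.
σ1/σ2 boundary: /sj/ is a licit onset in full, so it all attaches to the next syllable.

e.sjuw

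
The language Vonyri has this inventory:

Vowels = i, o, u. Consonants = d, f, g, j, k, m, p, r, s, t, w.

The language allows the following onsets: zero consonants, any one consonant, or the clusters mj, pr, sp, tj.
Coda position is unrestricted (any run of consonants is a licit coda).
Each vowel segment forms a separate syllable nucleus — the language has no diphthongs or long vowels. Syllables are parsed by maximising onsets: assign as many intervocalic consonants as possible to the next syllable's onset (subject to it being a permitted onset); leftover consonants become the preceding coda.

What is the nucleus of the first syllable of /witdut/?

Vowels present: i, u; each is a nucleus, giving 2 syllables.
The first nucleus (vowel 1 from the left) is /i/.

i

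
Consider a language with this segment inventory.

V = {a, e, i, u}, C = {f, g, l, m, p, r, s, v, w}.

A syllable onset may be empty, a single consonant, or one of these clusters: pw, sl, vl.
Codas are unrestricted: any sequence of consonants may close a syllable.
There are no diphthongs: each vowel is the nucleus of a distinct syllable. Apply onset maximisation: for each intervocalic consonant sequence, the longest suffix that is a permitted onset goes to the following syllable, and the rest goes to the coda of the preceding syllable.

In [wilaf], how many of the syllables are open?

Nuclei (vowels): i, a → 2 syllables.
/i…a/ gap (V1→V2): /l/ is a single consonant, so it becomes the next onset.
So the parse is wi.laf.
Classifying each syllable: /wi/ (open), /laf/ (closed).
Open syllables: 1.

1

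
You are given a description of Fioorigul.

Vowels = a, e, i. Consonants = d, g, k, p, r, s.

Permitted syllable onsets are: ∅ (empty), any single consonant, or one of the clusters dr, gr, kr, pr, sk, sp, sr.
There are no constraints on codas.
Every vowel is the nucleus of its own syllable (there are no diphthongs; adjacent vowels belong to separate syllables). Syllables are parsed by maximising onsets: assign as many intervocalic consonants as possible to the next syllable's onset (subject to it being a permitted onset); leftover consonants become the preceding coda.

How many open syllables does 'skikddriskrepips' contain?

Nuclei (vowels): i, i, e, i → 4 syllables.
σ1/σ2 boundary: cluster /kddr/ — the longest permitted-onset suffix is /dr/; onset = /dr/, preceding coda = /kd/.
σ2/σ3 boundary: /skr/; trying suffixes from longest down, /kr/ is the first permitted one, so coda /s/ | onset /kr/.
σ3/σ4 boundary: just /p/ — single C goes to the following onset.
So the parse is skikd.dris.kre.pips.
Classifying each syllable: /skikd/ (closed), /dris/ (closed), /kre/ (open), /pips/ (closed).
Open syllables: 1.

1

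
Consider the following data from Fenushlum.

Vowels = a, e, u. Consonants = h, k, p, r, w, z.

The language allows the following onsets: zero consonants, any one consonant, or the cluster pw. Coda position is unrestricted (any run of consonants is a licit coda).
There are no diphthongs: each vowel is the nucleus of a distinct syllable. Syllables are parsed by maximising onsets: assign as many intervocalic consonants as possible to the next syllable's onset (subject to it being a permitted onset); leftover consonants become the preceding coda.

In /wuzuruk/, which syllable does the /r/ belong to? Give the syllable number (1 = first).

3

The vowels are u, u, u — 3 nuclei, so 3 syllables.
/u…u/ gap (V1→V2): /z/ → onset of the next syllable (single consonants are always licit onsets).
/u…u/ gap (V2→V3): /r/ is a single consonant, so it becomes the next onset.
Syllabification: wu.zu.ruk.
The /r/ is in the onset of syllable 3 (/ruk/).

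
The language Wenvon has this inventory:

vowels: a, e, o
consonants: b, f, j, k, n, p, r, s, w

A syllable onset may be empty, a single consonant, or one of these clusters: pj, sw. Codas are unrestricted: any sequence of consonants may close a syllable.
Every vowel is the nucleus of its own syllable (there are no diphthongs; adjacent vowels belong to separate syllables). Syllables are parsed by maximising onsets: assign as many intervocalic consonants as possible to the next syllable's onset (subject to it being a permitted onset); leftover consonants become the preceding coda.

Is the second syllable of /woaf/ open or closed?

closed

Nuclei (vowels): o, a → 2 syllables.
σ1/σ2 boundary: hiatus — the boundary sits between the two vowels.
Putting it together: wo.af.
Syllable 2 is /af/ with coda /f/, so it is closed.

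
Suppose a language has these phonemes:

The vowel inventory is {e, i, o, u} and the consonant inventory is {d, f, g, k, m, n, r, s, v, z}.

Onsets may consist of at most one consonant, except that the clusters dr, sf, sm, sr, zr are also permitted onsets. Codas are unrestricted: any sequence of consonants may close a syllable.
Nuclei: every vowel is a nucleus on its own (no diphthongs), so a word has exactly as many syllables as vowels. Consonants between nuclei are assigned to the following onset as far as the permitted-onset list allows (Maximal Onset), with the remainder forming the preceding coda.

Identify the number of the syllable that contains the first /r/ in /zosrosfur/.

Nuclei (vowels): o, o, u → 3 syllables.
V1 /o/ – V2 /o/: cluster /sr/ — /sr/ is itself a permitted onset, so the whole cluster goes right; preceding coda = ∅.
V2 /o/ – V3 /u/: cluster /sf/ — /sf/ is itself a permitted onset, so the whole cluster goes right; preceding coda = ∅.
Putting it together: zo.sro.sfur.
The first /r/ is in the onset of syllable 2 (/sro/).

2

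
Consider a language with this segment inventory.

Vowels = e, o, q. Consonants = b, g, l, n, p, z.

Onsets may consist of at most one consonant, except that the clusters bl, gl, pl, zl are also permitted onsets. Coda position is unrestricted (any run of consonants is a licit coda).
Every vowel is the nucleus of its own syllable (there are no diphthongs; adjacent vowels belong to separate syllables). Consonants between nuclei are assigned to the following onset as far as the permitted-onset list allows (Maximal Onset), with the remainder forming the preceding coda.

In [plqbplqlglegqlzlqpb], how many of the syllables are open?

1

Nuclei (vowels): q, q, e, q, q → 5 syllables.
/q…q/ gap (V1→V2): /bpl/ splits as /b/ + /pl/ (/pl/ is the longest suffix that is a licit onset).
/q…e/ gap (V2→V3): /lgl/; trying suffixes from longest down, /gl/ is the first permitted one, so coda /l/ | onset /gl/.
/e…q/ gap (V3→V4): /g/ is a single consonant, so it becomes the next onset.
/q…q/ gap (V4→V5): /lzl/ — longest licit onset from the right is /zl/, leaving /l/ as coda.
Result: plqb.plql.gle.gql.zlqpb.
Classifying each syllable: /plqb/ (closed), /plql/ (closed), /gle/ (open), /gql/ (closed), /zlqpb/ (closed).
Open syllables: 1.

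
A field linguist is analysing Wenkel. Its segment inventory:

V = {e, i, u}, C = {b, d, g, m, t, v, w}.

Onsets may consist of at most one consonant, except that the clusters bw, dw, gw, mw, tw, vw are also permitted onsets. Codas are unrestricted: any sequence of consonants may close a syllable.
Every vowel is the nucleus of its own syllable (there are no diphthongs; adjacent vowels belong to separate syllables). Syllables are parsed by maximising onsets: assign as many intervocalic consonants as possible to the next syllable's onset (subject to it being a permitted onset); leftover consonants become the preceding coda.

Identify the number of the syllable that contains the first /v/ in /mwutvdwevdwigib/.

1

Vowels present: u, e, i, i; each is a nucleus, giving 4 syllables.
V1 /u/ – V2 /e/: /tvdw/ — longest licit onset from the right is /dw/, leaving /tv/ as coda.
V2 /e/ – V3 /i/: /vdw/; trying suffixes from longest down, /dw/ is the first permitted one, so coda /v/ | onset /dw/.
V3 /i/ – V4 /i/: /g/ → onset of the next syllable (single consonants are always licit onsets).
Syllabification: mwutv.dwev.dwi.gib.
The first /v/ is in the coda of syllable 1 (/mwutv/).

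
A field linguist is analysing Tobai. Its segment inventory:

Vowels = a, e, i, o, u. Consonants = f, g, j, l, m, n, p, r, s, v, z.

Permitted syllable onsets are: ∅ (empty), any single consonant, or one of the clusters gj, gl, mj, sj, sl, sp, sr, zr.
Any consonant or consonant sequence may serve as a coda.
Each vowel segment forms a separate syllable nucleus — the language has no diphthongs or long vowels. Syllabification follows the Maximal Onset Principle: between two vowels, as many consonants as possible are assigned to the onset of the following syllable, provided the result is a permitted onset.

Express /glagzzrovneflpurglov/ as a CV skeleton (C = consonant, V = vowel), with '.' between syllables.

CCVCC.CCVC.CVCC.CVC.CCVC

Vowels present: a, o, e, u, o; each is a nucleus, giving 5 syllables.
/a…o/ gap (V1→V2): /gzzr/; trying suffixes from longest down, /zr/ is the first permitted one, so coda /gz/ | onset /zr/.
/o…e/ gap (V2→V3): /vn/ — longest licit onset from the right is /n/, leaving /v/ as coda.
/e…u/ gap (V3→V4): /flp/ splits as /fl/ + /p/ (/p/ is the longest suffix that is a licit onset).
/u…o/ gap (V4→V5): cluster /rgl/ — the longest permitted-onset suffix is /gl/; onset = /gl/, preceding coda = /r/.
Syllabification: glagz.zrov.nefl.pur.glov.
Mapping each syllable to C/V: /glagz/ → CCVCC, /zrov/ → CCVC, /nefl/ → CVCC, /pur/ → CVC, /glov/ → CCVC.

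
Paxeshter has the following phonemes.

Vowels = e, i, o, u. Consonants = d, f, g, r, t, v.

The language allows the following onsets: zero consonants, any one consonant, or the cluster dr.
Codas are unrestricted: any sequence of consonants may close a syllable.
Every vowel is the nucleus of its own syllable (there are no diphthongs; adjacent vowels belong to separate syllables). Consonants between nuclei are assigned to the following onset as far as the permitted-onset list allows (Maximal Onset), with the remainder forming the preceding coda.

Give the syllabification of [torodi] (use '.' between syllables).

to.ro.di

Nuclei (vowels): o, o, i → 3 syllables.
V1 /o/ – V2 /o/: /r/ → onset of the next syllable (single consonants are always licit onsets).
V2 /o/ – V3 /i/: /d/ is a single consonant, so it becomes the next onset.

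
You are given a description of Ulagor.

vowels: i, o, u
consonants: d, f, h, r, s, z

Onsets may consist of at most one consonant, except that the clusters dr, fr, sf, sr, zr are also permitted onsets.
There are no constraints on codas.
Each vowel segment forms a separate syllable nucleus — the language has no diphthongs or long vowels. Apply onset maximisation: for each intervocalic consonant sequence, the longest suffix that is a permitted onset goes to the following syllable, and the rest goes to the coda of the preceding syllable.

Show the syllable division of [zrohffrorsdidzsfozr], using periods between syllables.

Vowels present: o, o, i, o; each is a nucleus, giving 4 syllables.
/o…o/ gap (V1→V2): cluster /hffr/ — the longest permitted-onset suffix is /fr/; onset = /fr/, preceding coda = /hf/.
/o…i/ gap (V2→V3): cluster /rsd/ — the longest permitted-onset suffix is /d/; onset = /d/, preceding coda = /rs/.
/i…o/ gap (V3→V4): /dzsf/ splits as /dz/ + /sf/ (/sf/ is the longest suffix that is a licit onset).

zrohf.frors.didz.sfozr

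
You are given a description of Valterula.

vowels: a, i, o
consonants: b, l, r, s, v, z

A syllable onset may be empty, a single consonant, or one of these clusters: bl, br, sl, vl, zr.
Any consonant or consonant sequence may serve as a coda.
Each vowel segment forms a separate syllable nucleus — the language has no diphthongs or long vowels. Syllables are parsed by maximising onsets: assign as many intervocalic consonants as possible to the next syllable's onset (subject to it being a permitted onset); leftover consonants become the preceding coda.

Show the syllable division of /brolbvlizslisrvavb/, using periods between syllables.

brolb.vliz.slisr.vavb

Vowels present: o, i, i, a; each is a nucleus, giving 4 syllables.
Between /o/ (V1) and /i/ (V2): /lbvl/ — longest licit onset from the right is /vl/, leaving /lb/ as coda.
Between /i/ (V2) and /i/ (V3): /zsl/ — longest licit onset from the right is /sl/, leaving /z/ as coda.
Between /i/ (V3) and /a/ (V4): /srv/ — longest licit onset from the right is /v/, leaving /sr/ as coda.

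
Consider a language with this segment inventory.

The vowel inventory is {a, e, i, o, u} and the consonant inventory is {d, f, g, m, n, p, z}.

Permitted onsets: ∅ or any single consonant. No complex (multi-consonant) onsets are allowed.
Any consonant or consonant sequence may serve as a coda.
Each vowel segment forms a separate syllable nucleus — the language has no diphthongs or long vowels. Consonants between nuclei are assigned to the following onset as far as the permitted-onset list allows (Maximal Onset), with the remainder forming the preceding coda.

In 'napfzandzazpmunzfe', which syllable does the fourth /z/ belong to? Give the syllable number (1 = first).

4

The vowels are a, a, a, u, e — 5 nuclei, so 5 syllables.
/a…a/ gap (V1→V2): cluster /pfz/ — the longest permitted-onset suffix is /z/; onset = /z/, preceding coda = /pf/.
/a…a/ gap (V2→V3): /ndz/ — longest licit onset from the right is /z/, leaving /nd/ as coda.
/a…u/ gap (V3→V4): /zpm/; trying suffixes from longest down, /m/ is the first permitted one, so coda /zp/ | onset /m/.
/u…e/ gap (V4→V5): /nzf/ — longest licit onset from the right is /f/, leaving /nz/ as coda.
So the parse is napf.zand.zazp.munz.fe.
The fourth /z/ is in the coda of syllable 4 (/munz/).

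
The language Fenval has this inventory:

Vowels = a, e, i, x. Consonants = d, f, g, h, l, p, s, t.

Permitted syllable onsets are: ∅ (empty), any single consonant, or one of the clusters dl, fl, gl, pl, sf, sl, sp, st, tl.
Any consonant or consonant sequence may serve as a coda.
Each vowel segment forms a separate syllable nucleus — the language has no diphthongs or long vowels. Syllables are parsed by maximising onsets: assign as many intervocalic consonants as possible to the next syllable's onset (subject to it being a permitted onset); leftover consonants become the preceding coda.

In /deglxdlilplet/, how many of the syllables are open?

Vowels present: e, x, i, e; each is a nucleus, giving 4 syllables.
σ1/σ2 boundary: cluster /gl/ — /gl/ is itself a permitted onset, so the whole cluster goes right; preceding coda = ∅.
σ2/σ3 boundary: cluster /dl/ — /dl/ is itself a permitted onset, so the whole cluster goes right; preceding coda = ∅.
σ3/σ4 boundary: /lpl/ splits as /l/ + /pl/ (/pl/ is the longest suffix that is a licit onset).
So the parse is de.glx.dlil.plet.
Classifying each syllable: /de/ (open), /glx/ (open), /dlil/ (closed), /plet/ (closed).
Open syllables: 2.

2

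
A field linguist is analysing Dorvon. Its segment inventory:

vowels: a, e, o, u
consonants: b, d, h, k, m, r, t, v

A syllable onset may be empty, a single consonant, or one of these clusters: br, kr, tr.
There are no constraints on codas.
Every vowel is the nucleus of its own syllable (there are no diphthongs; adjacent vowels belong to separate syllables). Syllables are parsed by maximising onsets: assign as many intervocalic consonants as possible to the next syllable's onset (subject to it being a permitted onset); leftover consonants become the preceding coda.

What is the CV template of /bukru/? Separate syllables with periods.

Vowels present: u, u; each is a nucleus, giving 2 syllables.
V1 /u/ – V2 /u/: /kr/ is a licit onset in full, so it all attaches to the next syllable.
Result: bu.kru.
Mapping each syllable to C/V: /bu/ → CV, /kru/ → CCV.

CV.CCV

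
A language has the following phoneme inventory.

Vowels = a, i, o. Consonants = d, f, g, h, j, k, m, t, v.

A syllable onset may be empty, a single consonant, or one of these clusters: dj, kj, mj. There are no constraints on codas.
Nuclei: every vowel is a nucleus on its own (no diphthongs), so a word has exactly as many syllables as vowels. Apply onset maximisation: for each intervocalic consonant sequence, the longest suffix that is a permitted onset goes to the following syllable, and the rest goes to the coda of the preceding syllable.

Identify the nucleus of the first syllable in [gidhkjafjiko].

Vowels present: i, a, i, o; each is a nucleus, giving 4 syllables.
The first nucleus (vowel 1 from the left) is /i/.

i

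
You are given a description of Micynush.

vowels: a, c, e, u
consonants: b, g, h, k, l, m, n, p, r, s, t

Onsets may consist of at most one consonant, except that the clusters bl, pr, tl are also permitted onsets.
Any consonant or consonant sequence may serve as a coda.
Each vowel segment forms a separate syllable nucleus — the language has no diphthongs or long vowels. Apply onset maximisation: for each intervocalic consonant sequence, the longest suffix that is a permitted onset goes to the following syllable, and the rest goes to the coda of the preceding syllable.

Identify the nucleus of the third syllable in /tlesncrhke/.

e

Nuclei (vowels): e, c, e → 3 syllables.
The third nucleus (vowel 3 from the left) is /e/.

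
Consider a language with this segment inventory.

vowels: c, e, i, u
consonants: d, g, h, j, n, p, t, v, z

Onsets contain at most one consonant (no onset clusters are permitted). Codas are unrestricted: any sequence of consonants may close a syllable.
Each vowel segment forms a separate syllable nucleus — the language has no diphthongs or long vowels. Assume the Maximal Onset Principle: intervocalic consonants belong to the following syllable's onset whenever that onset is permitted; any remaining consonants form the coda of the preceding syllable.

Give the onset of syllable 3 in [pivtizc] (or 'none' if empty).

z

The vowels are i, i, c — 3 nuclei, so 3 syllables.
Between /i/ (V1) and /i/ (V2): /vt/ — longest licit onset from the right is /t/, leaving /v/ as coda.
Between /i/ (V2) and /c/ (V3): just /z/ — single C goes to the following onset.
Putting it together: piv.ti.zc.
Syllable 3 is /zc/: onset /z/, nucleus /c/, coda ∅.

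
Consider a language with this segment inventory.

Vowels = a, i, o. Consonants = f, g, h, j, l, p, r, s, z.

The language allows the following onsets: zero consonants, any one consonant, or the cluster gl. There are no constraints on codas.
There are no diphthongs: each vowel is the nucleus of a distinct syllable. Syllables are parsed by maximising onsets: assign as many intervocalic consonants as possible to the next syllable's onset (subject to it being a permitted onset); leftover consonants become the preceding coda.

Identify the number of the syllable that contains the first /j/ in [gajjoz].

The vowels are a, o — 2 nuclei, so 2 syllables.
V1 /a/ – V2 /o/: /jj/ splits as /j/ + /j/ (/j/ is the longest suffix that is a licit onset).
Putting it together: gaj.joz.
The first /j/ is in the coda of syllable 1 (/gaj/).

1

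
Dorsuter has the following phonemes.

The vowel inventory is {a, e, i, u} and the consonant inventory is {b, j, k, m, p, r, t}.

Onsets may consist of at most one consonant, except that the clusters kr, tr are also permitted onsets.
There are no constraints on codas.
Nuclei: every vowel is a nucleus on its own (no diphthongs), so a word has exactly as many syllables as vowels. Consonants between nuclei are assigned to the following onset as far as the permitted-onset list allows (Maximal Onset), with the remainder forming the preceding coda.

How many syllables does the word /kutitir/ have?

3

Nuclei (vowels): u, i, i → 3 syllables.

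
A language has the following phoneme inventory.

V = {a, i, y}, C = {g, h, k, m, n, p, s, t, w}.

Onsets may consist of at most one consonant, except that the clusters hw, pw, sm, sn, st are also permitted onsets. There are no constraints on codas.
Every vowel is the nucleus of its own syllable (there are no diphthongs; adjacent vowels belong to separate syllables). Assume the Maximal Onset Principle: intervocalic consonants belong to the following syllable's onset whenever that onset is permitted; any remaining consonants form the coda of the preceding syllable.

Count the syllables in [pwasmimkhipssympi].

Vowels present: a, i, i, y, i; each is a nucleus, giving 5 syllables.

5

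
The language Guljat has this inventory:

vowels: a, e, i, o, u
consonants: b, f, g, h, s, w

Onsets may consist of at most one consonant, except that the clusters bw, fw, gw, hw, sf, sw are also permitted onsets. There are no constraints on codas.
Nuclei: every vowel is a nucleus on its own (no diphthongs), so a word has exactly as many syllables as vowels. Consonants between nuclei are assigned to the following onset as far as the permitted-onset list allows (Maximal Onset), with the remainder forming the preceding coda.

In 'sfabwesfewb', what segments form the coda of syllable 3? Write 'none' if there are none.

Nuclei (vowels): a, e, e → 3 syllables.
/a…e/ gap (V1→V2): /bw/ is a licit onset in full, so it all attaches to the next syllable.
/e…e/ gap (V2→V3): cluster /sf/ — /sf/ is itself a permitted onset, so the whole cluster goes right; preceding coda = ∅.
Putting it together: sfa.bwe.sfewb.
Syllable 3 is /sfewb/: onset /sf/, nucleus /e/, coda /wb/.

wb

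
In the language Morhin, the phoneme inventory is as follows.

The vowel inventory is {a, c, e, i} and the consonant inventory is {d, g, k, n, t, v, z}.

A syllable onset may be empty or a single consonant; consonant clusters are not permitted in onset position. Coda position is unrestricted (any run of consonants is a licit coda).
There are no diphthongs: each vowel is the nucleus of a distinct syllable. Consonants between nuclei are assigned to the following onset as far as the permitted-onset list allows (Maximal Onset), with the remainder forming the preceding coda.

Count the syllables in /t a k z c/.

The vowels are a, c — 2 nuclei, so 2 syllables.

2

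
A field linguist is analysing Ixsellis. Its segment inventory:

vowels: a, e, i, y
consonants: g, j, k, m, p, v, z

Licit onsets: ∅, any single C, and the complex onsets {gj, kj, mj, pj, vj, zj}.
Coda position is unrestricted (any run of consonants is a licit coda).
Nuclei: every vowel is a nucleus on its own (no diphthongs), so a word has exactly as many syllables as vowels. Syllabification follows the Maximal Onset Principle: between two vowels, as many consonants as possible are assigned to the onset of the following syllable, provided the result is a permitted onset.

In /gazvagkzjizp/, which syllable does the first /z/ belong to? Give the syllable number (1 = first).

1

Vowels present: a, a, i; each is a nucleus, giving 3 syllables.
/a…a/ gap (V1→V2): /zv/; trying suffixes from longest down, /v/ is the first permitted one, so coda /z/ | onset /v/.
/a…i/ gap (V2→V3): /gkzj/ — longest licit onset from the right is /zj/, leaving /gk/ as coda.
So the parse is gaz.vagk.zjizp.
The first /z/ is in the coda of syllable 1 (/gaz/).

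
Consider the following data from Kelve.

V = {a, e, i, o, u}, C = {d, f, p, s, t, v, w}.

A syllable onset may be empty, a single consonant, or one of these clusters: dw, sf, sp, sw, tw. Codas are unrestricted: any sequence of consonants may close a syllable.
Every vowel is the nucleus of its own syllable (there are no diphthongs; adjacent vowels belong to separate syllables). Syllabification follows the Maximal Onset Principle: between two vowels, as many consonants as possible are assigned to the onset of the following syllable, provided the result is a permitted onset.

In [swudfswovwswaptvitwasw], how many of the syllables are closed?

4

Vowels present: u, o, a, i, a; each is a nucleus, giving 5 syllables.
V1 /u/ – V2 /o/: /dfsw/ — longest licit onset from the right is /sw/, leaving /df/ as coda.
V2 /o/ – V3 /a/: /vwsw/; trying suffixes from longest down, /sw/ is the first permitted one, so coda /vw/ | onset /sw/.
V3 /a/ – V4 /i/: cluster /ptv/ — the longest permitted-onset suffix is /v/; onset = /v/, preceding coda = /pt/.
V4 /i/ – V5 /a/: cluster /tw/ — /tw/ is itself a permitted onset, so the whole cluster goes right; preceding coda = ∅.
Syllabification: swudf.swovw.swapt.vi.twasw.
Classifying each syllable: /swudf/ (closed), /swovw/ (closed), /swapt/ (closed), /vi/ (open), /twasw/ (closed).
Closed syllables: 4.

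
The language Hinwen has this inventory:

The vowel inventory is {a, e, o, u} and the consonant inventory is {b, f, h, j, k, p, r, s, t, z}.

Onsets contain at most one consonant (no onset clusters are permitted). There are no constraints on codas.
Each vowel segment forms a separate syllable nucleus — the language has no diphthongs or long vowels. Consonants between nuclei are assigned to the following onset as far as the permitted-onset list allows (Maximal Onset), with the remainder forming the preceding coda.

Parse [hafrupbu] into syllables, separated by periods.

Vowels present: a, u, u; each is a nucleus, giving 3 syllables.
σ1/σ2 boundary: /fr/; trying suffixes from longest down, /r/ is the first permitted one, so coda /f/ | onset /r/.
σ2/σ3 boundary: /pb/ splits as /p/ + /b/ (/b/ is the longest suffix that is a licit onset).

haf.rup.bu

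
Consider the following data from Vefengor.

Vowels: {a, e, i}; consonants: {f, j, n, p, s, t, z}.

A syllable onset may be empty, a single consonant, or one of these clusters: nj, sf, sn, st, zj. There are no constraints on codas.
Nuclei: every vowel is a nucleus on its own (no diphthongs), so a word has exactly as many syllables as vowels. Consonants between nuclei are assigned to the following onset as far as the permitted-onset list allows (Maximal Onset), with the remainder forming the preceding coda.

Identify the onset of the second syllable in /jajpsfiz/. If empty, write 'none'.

Nuclei (vowels): a, i → 2 syllables.
/a…i/ gap (V1→V2): /jpsf/; trying suffixes from longest down, /sf/ is the first permitted one, so coda /jp/ | onset /sf/.
Syllabification: jajp.sfiz.
Syllable 2 is /sfiz/: onset /sf/, nucleus /i/, coda /z/.

sf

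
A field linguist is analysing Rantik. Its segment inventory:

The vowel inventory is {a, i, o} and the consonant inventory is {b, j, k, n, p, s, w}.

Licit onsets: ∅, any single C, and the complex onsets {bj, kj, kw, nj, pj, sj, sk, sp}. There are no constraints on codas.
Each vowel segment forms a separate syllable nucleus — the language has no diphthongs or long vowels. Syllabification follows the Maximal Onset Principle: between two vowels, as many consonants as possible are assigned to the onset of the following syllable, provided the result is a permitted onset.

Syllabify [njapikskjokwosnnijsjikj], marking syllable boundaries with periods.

nja.piks.kjo.kwosn.nij.sjikj

Vowels present: a, i, o, o, i, i; each is a nucleus, giving 6 syllables.
/a…i/ gap (V1→V2): /p/ → onset of the next syllable (single consonants are always licit onsets).
/i…o/ gap (V2→V3): /kskj/; trying suffixes from longest down, /kj/ is the first permitted one, so coda /ks/ | onset /kj/.
/o…o/ gap (V3→V4): /kw/ — entire cluster is a permitted onset → onset /kw/, coda ∅.
/o…i/ gap (V4→V5): cluster /snn/ — the longest permitted-onset suffix is /n/; onset = /n/, preceding coda = /sn/.
/i…i/ gap (V5→V6): /jsj/ splits as /j/ + /sj/ (/sj/ is the longest suffix that is a licit onset).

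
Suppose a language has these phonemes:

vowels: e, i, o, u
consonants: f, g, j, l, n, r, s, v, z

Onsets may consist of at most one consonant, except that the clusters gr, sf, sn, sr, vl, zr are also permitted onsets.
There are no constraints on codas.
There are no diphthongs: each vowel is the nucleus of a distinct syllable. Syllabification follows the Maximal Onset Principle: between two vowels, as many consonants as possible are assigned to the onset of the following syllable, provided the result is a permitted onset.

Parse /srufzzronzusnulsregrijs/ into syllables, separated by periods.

The vowels are u, o, u, u, e, i — 6 nuclei, so 6 syllables.
Between /u/ (V1) and /o/ (V2): cluster /fzzr/ — the longest permitted-onset suffix is /zr/; onset = /zr/, preceding coda = /fz/.
Between /o/ (V2) and /u/ (V3): /nz/ — longest licit onset from the right is /z/, leaving /n/ as coda.
Between /u/ (V3) and /u/ (V4): /sn/ — entire cluster is a permitted onset → onset /sn/, coda ∅.
Between /u/ (V4) and /e/ (V5): /lsr/ — longest licit onset from the right is /sr/, leaving /l/ as coda.
Between /e/ (V5) and /i/ (V6): /gr/ is a licit onset in full, so it all attaches to the next syllable.

srufz.zron.zu.snul.sre.grijs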